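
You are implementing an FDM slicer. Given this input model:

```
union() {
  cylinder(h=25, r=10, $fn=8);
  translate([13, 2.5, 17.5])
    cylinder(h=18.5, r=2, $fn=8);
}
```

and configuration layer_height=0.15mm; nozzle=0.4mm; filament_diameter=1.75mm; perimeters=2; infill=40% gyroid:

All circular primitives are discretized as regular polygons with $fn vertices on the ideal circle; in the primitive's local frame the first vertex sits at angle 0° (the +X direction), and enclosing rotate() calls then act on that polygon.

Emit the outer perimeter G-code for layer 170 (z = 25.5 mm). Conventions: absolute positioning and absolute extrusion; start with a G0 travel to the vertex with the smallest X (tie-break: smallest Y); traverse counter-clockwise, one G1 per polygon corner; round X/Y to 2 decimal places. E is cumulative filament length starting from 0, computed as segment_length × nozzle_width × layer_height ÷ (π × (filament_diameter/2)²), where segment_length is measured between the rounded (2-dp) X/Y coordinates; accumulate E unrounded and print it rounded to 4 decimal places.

G0 X11.00 Y2.50 Z25.50
G1 X11.59 Y1.09 E0.0381
G1 X13.00 Y0.50 E0.0763
G1 X14.41 Y1.09 E0.1144
G1 X15.00 Y2.50 E0.1525
G1 X14.41 Y3.91 E0.1906
G1 X13.00 Y4.50 E0.2288
G1 X11.59 Y3.91 E0.2669
G1 X11.00 Y2.50 E0.3050

At z = 25.5 mm: the cylinder is not intersected at this z (z outside [0, 25]); the r=2 cylinder at (13, 2.5) contributes a regular 8-gon of circumradius 2; Combining (union): only the r=2 cylinder at (13, 2.5) is present, so the union is just that shape — 1 connected region. The outline is a single polygon with 8 vertices. Extrusion per mm of travel: 0.4 × 0.15 / (π × 0.875²) = 0.024945. Accumulating E over each segment gives final E = 0.3050.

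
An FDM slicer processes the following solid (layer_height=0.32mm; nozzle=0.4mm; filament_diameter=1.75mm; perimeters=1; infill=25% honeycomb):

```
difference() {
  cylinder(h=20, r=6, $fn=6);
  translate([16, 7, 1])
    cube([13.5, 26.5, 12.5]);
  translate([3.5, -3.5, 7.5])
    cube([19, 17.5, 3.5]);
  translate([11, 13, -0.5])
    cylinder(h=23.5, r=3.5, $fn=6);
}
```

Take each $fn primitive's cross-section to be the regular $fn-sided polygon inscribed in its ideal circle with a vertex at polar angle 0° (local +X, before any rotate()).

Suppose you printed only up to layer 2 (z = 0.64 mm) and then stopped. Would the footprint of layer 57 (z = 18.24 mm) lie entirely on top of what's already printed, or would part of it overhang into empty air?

entirely on top

Compare the two slices. At z = 0.64: the cylinder: section is a regular 6-gon, circumradius r=6 (area = (6/2)·6.000²·sin(360°/6) = 93.53 mm²); the cube at (16, 7) does not reach this height (z outside [1, 13.5]); the cube at (3.5, -3.5) does not reach this height (z outside [7.5, 11]); the r=3.5 cylinder at (11, 13) contributes a regular 6-gon of circumradius 3.5 (area = (6/2)·3.500²·sin(360°/6) = 31.83 mm²); After the difference (first − rest): starting from the r=6 cylinder (93.53 mm²), the r=3.5 cylinder at (11, 13) misses the remaining region (no effect) — area = 93.53 mm². At z = 18.24: the r=6 cylinder contributes a regular 6-gon of circumradius 6 (area = (6/2)·6.000²·sin(360°/6) = 93.53 mm²); the cube at (16, 7) does not reach this height (z outside [1, 13.5]); the cube at (3.5, -3.5) is absent (z outside [7.5, 11]); the cylinder at (11, 13): section is a regular 6-gon, circumradius r=3.5 (area = (6/2)·3.500²·sin(360°/6) = 31.83 mm²); Subtracting the remaining from the first: starting from the r=6 cylinder (93.53 mm²), the r=3.5 cylinder at (11, 13) misses the remaining region (no effect) — area = 93.53 mm². Checking containment: the cross-section at z = 18.24 is a subset of the cross-section at z = 0.64.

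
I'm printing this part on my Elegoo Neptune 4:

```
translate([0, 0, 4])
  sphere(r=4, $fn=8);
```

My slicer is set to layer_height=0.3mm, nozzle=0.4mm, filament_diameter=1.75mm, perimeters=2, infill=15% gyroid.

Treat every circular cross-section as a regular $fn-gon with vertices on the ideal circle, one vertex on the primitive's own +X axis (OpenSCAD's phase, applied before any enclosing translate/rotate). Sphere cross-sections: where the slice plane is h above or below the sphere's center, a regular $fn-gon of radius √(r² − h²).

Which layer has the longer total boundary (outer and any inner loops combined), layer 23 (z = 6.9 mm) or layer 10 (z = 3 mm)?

layer 10 (z = 3 mm)

Layer 23 (z = 6.9): the r=4 sphere slices to a regular 8-gon of circumradius 2.755 (√(r²−h²) with h=2.9 from center) (perimeter = 2·8·2.755·sin(180°/8) = 16.87 mm). So its perimeter = 16.87 mm. Layer 10 (z = 3): the r=4 sphere contributes a regular 8-gon of circumradius √(4²−1²) = 3.873 (perimeter = 2·8·3.873·sin(180°/8) = 23.71 mm). So its perimeter = 23.71 mm. Layer 10 is larger (23.71 vs 16.87 mm).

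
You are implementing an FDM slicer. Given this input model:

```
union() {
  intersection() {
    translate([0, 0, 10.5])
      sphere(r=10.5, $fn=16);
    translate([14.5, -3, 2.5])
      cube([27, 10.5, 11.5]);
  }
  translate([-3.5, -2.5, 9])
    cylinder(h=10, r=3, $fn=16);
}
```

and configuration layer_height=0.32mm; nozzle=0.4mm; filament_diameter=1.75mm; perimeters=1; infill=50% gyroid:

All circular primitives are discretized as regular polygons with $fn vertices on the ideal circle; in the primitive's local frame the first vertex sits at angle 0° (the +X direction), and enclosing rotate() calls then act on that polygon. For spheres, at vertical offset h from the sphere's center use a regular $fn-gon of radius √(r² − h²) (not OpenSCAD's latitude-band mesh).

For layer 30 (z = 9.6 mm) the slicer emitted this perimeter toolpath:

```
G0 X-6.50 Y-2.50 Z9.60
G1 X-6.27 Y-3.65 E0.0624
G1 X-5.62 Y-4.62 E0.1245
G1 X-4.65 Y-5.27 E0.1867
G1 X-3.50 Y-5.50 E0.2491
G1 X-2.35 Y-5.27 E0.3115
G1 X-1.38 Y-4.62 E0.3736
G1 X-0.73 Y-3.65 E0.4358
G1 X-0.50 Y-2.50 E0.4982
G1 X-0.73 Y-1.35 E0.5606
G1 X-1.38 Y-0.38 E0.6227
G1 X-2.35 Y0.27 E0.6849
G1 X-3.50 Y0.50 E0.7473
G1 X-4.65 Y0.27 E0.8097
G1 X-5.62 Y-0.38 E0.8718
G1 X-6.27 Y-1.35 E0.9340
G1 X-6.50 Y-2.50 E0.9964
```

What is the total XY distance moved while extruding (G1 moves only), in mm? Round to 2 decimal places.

18.72 mm

Sum the Euclidean lengths of each G1 segment: total = 18.72 mm.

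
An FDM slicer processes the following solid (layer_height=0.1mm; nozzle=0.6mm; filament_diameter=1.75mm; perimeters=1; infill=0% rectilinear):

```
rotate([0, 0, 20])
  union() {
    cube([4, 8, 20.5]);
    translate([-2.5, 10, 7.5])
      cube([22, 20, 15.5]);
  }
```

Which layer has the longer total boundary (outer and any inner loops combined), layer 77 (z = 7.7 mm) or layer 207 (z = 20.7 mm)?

Layer 77 (z = 7.7): the cube is present — its section is the full 4×8 rectangle (perimeter 24.00 mm); the cube at (-2.5, 10) (footprint 22×20) is included at this height (perimeter 84.00 mm); Combining (union): the 2 present regions are separate (no shared area or edge), so areas and boundary lengths simply add and each stays a separate island — boundary = 108.00 mm; (rotated 20° about Z; rotation is an isometry so areas/perimeters/island counts are preserved). So its perimeter = 108.00 mm. Layer 207 (z = 20.7): the cube does not reach this height (z outside [0, 20.5]); the cube at (-2.5, 10) is present — its section is the full 22×20 rectangle (perimeter 84.00 mm); Taking the union: only the 22×20 cube at (-2.5, 10) is present, so the union is just that shape — boundary = 84.00 mm; (whole slice rotated 20° about Z — lengths, areas and connectivity unchanged). So its perimeter = 84.00 mm. Layer 77 is larger (108.00 vs 84.00 mm).

layer 77 (z = 7.7 mm)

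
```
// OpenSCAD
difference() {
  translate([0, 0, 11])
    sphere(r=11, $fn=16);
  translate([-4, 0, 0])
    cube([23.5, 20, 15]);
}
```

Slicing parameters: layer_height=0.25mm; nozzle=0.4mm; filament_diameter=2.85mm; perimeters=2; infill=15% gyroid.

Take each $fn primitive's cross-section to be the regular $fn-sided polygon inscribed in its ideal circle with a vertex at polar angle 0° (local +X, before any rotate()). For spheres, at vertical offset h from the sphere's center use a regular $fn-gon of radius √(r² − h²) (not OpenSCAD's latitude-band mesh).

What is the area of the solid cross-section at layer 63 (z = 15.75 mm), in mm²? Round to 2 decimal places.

At z = 15.75 mm: the r=11 sphere slices to a regular 16-gon of circumradius 9.922 (√(r²−h²) with h=4.75 from center) (area = (16/2)·9.922²·sin(360°/16) = 301.36 mm²); the cube at (-4, 0) does not reach this height (z outside [0, 15]); After the difference (first − rest): none of the subtracted shapes is present at this height, so the r=11 sphere is unchanged — area = 301.36 mm². Overall, the cross-section is a single solid region. Net area = 301.36 mm².

301.36 mm²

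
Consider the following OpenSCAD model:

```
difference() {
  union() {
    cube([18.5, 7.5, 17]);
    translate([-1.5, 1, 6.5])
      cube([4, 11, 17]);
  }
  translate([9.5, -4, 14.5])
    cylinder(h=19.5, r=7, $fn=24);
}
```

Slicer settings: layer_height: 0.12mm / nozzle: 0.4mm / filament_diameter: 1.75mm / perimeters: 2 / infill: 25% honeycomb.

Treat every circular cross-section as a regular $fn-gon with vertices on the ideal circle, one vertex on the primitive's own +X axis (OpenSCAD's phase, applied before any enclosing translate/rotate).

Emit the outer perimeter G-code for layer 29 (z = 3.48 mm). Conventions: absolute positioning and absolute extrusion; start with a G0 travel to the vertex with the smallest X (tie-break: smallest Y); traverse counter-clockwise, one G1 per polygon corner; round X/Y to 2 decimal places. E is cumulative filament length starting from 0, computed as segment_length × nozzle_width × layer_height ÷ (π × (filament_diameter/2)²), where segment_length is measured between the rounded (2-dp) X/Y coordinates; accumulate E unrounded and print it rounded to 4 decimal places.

G0 X0.00 Y0.00 Z3.48
G1 X18.50 Y0.00 E0.3692
G1 X18.50 Y7.50 E0.5189
G1 X0.00 Y7.50 E0.8880
G1 X0.00 Y0.00 E1.0377

At z = 3.48 mm: the cube is present — its section is the full 18.5×7.5 rectangle; the cube at (-1.5, 1) does not reach this height (z outside [6.5, 23.5]); Merging all regions: only the 18.5×7.5 cube is present, so the union is just that shape — 1 connected region; the cylinder at (9.5, -4) does not reach this height (z outside [14.5, 34]); Subtracting the remaining from the first: none of the subtracted shapes is present at this height, so that combined region is unchanged — 1 connected region. The outline is a single polygon with 4 vertices. Extrusion per mm of travel: 0.4 × 0.12 / (π × 0.875²) = 0.019956. Accumulating E over each segment gives final E = 1.0377.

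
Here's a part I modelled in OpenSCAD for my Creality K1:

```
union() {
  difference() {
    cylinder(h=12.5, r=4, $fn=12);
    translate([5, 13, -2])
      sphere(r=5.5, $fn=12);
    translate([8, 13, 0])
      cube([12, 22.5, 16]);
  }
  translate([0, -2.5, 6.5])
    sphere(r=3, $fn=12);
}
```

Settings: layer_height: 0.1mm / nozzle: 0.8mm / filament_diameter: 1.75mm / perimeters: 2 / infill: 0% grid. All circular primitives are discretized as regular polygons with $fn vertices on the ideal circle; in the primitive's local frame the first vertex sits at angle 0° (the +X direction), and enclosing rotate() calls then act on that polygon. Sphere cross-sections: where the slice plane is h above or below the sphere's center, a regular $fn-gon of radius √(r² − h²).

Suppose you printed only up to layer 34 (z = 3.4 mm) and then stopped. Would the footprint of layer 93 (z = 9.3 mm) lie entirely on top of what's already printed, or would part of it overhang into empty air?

Compare the two slices. At z = 3.4: the r=4 cylinder contributes a regular 12-gon of circumradius 4 (area = (12/2)·4.000²·sin(360°/12) = 48.00 mm²); the r=5.5 sphere at (5, 13) slices to a regular 12-gon of circumradius 1.044 (√(r²−h²) with h=5.4 from center) (area = (12/2)·1.044²·sin(360°/12) = 3.27 mm²); the 12×22.5 cube at (8, 13) contributes its full rectangle (area 270.00 mm²); After the difference (first − rest): starting from the r=4 cylinder (48.00 mm²), the r=5.5 sphere at (5, 13) misses the remaining region (no effect); the 12×22.5 cube at (8, 13) misses the remaining region (no effect) — area = 48.00 mm²; the sphere at (0, -2.5) is not intersected at this z (|z−center|=3.100 > r=3); Combining (union): only that combined region is present, so the union is just that shape — area = 48.00 mm². At z = 9.3: the r=4 cylinder contributes a regular 12-gon of circumradius 4 (area = (12/2)·4.000²·sin(360°/12) = 48.00 mm²); the sphere at (5, 13) is not intersected at this z (|z−center|=11.300 > r=5.5); the 12×22.5 cube at (8, 13) contributes its full rectangle (area 270.00 mm²); Taking the first minus the rest: starting from the r=4 cylinder (48.00 mm²), the 12×22.5 cube at (8, 13) misses the remaining region (no effect) — area = 48.00 mm²; the sphere at (0, -2.5): section is a regular 12-gon, circumradius = √(r²−h²) = √(3²−2.8²) = 1.077 (area = (12/2)·1.077²·sin(360°/12) = 3.48 mm²); Taking the union: the r=3 sphere at (0, -2.5) lies entirely inside the result so far, so the union is just the result so far — area = 48.00 mm². Checking containment: the cross-section at z = 9.3 is a subset of the cross-section at z = 3.4.

entirely on top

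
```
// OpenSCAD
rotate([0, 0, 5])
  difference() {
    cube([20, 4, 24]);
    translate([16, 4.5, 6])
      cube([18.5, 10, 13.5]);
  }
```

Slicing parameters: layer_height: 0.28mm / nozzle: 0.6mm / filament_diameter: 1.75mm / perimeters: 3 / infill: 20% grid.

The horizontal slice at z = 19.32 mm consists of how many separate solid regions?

At z = 19.32 mm: the 20×4 cube contributes its full rectangle; the 18.5×10 cube at (16, 4.5) contributes its full rectangle; Subtracting the remaining from the first: starting from the 20×4 cube, the 18.5×10 cube at (16, 4.5) misses the remaining region (no effect) — 1 connected region; (rotated 5° about Z; rotation is an isometry so areas/perimeters/island counts are preserved). The result has 1 disconnected region.

1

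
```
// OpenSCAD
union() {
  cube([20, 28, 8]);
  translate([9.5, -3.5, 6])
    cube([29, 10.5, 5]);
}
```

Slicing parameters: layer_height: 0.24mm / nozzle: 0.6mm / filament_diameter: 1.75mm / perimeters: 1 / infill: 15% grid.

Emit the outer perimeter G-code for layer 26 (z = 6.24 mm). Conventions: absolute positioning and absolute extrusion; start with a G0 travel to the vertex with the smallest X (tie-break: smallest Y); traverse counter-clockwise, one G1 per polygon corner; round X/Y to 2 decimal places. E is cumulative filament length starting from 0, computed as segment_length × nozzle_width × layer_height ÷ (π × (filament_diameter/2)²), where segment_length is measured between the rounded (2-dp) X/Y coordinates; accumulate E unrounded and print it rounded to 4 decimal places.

At z = 6.24 mm: the 20×28 cube contributes its full rectangle; the cube at (9.5, -3.5) is present — its section is the full 29×10.5 rectangle; Taking the union: the regions partially overlap (shared area 73.50 mm²), so overlapping operands fuse into one piece — 1 connected region. The outline is a single polygon with 8 vertices. Extrusion per mm of travel: 0.6 × 0.24 / (π × 0.875²) = 0.059868. Accumulating E over each segment gives final E = 8.3816.

G0 X0.00 Y0.00 Z6.24
G1 X9.50 Y0.00 E0.5687
G1 X9.50 Y-3.50 E0.7783
G1 X38.50 Y-3.50 E2.5145
G1 X38.50 Y7.00 E3.1431
G1 X20.00 Y7.00 E4.2506
G1 X20.00 Y28.00 E5.5079
G1 X0.00 Y28.00 E6.7052
G1 X0.00 Y0.00 E8.3816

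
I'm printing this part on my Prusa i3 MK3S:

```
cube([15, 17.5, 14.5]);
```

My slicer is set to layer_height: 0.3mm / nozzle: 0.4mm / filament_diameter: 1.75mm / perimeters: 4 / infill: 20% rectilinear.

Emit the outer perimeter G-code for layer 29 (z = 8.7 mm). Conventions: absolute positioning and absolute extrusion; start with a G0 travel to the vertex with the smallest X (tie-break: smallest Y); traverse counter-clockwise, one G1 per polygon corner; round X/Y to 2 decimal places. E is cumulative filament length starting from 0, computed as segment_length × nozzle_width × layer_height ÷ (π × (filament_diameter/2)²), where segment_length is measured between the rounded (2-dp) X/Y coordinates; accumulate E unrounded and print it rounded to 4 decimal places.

G0 X0.00 Y0.00 Z8.70
G1 X15.00 Y0.00 E0.7484
G1 X15.00 Y17.50 E1.6214
G1 X0.00 Y17.50 E2.3698
G1 X0.00 Y0.00 E3.2429

At z = 8.7 mm: the cube is present — its section is the full 15×17.5 rectangle. The outline is a single polygon with 4 vertices. Extrusion per mm of travel: 0.4 × 0.3 / (π × 0.875²) = 0.049890. Accumulating E over each segment gives final E = 3.2429.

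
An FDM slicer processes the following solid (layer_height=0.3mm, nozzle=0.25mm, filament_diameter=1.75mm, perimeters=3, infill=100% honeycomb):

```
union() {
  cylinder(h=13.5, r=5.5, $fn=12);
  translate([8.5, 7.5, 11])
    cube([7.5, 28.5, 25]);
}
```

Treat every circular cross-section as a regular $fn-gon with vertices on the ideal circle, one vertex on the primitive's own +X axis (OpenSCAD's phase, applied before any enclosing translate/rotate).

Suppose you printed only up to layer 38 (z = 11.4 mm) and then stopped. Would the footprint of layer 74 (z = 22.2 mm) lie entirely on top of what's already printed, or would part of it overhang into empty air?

entirely on top

Compare the two slices. At z = 11.4: the r=5.5 cylinder contributes a regular 12-gon of circumradius 5.5 (area = (12/2)·5.500²·sin(360°/12) = 90.75 mm²); the cube at (8.5, 7.5) (footprint 7.5×28.5) is included at this height (area 213.75 mm²); Combining (union): the 2 present regions are separate (no shared area or edge), so areas and boundary lengths simply add and each stays a separate island — area = 304.50 mm². At z = 22.2: the cylinder is not intersected at this z (z outside [0, 13.5]); the cube at (8.5, 7.5) is present — its section is the full 7.5×28.5 rectangle (area 213.75 mm²); Combining (union): only the 7.5×28.5 cube at (8.5, 7.5) is present, so the union is just that shape — area = 213.75 mm². Checking containment: the cross-section at z = 22.2 is a subset of the cross-section at z = 11.4.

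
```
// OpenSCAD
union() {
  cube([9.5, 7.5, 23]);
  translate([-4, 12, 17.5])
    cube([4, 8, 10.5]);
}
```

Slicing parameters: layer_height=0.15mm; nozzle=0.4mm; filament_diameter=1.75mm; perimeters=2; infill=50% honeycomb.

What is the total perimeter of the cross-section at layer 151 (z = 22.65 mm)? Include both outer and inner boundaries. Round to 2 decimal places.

58.00 mm

At z = 22.65 mm: the cube is present — its section is the full 9.5×7.5 rectangle (perimeter 34.00 mm); the 4×8 cube at (-4, 12) contributes its full rectangle (perimeter 24.00 mm); Merging all regions: the 2 present regions are separate (no shared area or edge), so areas and boundary lengths simply add and each stays a separate island — boundary = 58.00 mm. Overall, the cross-section has 2 separate islands. Total boundary length (outer) = 58.00 mm.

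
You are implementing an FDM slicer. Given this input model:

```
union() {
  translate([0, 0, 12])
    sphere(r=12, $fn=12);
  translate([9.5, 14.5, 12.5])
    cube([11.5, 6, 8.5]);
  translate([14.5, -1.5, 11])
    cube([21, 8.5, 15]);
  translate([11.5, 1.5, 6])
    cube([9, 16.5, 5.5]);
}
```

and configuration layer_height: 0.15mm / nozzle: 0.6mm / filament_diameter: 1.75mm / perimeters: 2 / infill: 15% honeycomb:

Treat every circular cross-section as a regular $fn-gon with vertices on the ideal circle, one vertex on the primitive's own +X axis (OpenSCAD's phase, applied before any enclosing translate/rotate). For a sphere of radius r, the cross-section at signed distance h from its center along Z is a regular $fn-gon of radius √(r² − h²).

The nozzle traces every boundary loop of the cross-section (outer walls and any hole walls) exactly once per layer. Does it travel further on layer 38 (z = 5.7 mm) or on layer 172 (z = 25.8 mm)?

layer 38 (z = 5.7 mm)

Layer 38 (z = 5.7): the r=12 sphere contributes a regular 12-gon of circumradius √(12²−6.3²) = 10.213 (perimeter = 2·12·10.213·sin(180°/12) = 63.44 mm); the cube at (9.5, 14.5) is not intersected at this z (z outside [12.5, 21]); the cube at (14.5, -1.5) is not intersected at this z (z outside [11, 26]); the cube at (11.5, 1.5) does not reach this height (z outside [6, 11.5]); Taking the union: only the r=12 sphere is present, so the union is just that shape — boundary = 63.44 mm. So its perimeter = 63.44 mm. Layer 172 (z = 25.8): the sphere is not intersected at this z (|z−center|=13.800 > r=12); the cube at (9.5, 14.5) is not intersected at this z (z outside [12.5, 21]); the cube at (14.5, -1.5) is present — its section is the full 21×8.5 rectangle (perimeter 59.00 mm); the cube at (11.5, 1.5) is absent (z outside [6, 11.5]); Taking the union: only the 21×8.5 cube at (14.5, -1.5) is present, so the union is just that shape — boundary = 59.00 mm. So its perimeter = 59.00 mm. Layer 38 is larger (63.44 vs 59.00 mm).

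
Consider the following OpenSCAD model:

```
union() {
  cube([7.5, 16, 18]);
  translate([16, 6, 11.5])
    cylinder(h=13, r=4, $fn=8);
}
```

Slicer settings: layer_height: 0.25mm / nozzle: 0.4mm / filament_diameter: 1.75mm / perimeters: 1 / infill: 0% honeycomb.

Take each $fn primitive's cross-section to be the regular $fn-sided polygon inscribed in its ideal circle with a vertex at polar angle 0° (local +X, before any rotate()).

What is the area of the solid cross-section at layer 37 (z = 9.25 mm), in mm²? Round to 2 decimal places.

120.00 mm²

At z = 9.25 mm: the cube (footprint 7.5×16) is included at this height (area 120.00 mm²); the cylinder at (16, 6) is not intersected at this z (z outside [11.5, 24.5]); Combining (union): only the 7.5×16 cube is present, so the union is just that shape — area = 120.00 mm². Overall, the cross-section is a single solid region. Net area = 120.00 mm².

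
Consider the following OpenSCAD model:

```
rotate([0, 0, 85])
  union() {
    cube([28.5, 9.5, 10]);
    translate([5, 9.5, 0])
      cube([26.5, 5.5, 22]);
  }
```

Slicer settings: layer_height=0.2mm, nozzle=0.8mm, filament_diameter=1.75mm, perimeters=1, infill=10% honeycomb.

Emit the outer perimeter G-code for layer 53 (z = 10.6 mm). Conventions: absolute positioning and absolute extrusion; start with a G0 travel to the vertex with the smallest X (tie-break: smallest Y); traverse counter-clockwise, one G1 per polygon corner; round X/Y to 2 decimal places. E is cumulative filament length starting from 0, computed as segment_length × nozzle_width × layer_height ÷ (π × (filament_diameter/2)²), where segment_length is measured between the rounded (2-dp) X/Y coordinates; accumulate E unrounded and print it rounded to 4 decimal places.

G0 X-14.51 Y6.29 Z10.60
G1 X-9.03 Y5.81 E0.3659
G1 X-6.72 Y32.21 E2.1288
G1 X-12.20 Y32.69 E2.4947
G1 X-14.51 Y6.29 E4.2575

At z = 10.6 mm: the cube is absent (z outside [0, 10]); the cube at (5, 9.5) (footprint 26.5×5.5) is included at this height; Combining (union): only the 26.5×5.5 cube at (5, 9.5) is present, so the union is just that shape — 1 connected region; (whole slice rotated 85° about Z — lengths, areas and connectivity unchanged). The outline is a single polygon with 4 vertices. Extrusion per mm of travel: 0.8 × 0.2 / (π × 0.875²) = 0.066520. Accumulating E over each segment gives final E = 4.2575.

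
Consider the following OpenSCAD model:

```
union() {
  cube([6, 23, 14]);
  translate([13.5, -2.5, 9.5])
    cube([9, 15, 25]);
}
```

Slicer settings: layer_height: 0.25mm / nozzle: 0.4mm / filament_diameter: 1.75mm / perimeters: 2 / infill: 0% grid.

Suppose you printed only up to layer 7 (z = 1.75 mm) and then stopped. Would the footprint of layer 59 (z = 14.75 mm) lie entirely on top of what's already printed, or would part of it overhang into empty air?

Compare the two slices. At z = 1.75: the 6×23 cube contributes its full rectangle (area 138.00 mm²); the cube at (13.5, -2.5) is not intersected at this z (z outside [9.5, 34.5]); Taking the union: only the 6×23 cube is present, so the union is just that shape — area = 138.00 mm². At z = 14.75: the cube is not intersected at this z (z outside [0, 14]); the 9×15 cube at (13.5, -2.5) contributes its full rectangle (area 135.00 mm²); Taking the union: only the 9×15 cube at (13.5, -2.5) is present, so the union is just that shape — area = 135.00 mm². Checking containment: at z = 14.75 the cross-section extends beyond the z = 1.75 cross-section by about 135.00 mm².

part overhangs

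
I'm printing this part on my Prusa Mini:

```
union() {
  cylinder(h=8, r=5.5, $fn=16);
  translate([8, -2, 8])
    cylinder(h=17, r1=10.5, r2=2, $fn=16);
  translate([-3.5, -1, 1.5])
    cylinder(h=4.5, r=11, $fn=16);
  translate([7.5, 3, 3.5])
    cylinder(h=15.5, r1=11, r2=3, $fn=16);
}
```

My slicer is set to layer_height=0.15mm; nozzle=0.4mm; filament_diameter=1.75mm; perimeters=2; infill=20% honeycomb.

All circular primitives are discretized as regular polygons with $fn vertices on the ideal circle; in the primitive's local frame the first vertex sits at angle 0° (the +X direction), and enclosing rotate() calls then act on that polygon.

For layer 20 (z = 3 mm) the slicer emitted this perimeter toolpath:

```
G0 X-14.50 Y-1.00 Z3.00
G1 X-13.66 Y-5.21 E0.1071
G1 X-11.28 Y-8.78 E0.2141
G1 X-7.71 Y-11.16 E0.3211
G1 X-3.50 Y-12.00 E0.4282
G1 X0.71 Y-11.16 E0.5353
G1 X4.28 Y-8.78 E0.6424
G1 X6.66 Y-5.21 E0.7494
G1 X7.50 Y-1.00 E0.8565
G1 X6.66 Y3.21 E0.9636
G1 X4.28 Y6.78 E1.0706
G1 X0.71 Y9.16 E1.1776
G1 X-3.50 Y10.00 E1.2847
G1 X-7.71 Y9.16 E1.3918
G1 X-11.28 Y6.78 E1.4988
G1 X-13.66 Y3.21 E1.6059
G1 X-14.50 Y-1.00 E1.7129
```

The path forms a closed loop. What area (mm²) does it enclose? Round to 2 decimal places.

Apply the shoelace formula to the sequence of (X, Y) vertices; enclosed area = 370.40 mm².

370.40 mm²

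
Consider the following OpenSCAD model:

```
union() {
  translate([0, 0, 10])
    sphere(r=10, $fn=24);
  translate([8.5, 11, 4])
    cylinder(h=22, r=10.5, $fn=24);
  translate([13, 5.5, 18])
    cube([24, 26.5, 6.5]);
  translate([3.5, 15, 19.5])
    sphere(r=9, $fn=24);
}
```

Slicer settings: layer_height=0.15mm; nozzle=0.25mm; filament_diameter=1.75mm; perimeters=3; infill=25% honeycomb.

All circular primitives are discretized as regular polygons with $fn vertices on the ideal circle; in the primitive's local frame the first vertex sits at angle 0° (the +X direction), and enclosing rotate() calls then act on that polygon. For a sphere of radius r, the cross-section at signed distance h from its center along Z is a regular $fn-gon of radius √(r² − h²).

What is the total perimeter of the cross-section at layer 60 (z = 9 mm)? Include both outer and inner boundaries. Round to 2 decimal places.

94.86 mm

At z = 9 mm: the r=10 sphere slices to a regular 24-gon of circumradius 9.950 (√(r²−h²) with h=1 from center) (perimeter = 2·24·9.950·sin(180°/24) = 62.34 mm); the cylinder at (8.5, 11): section is a regular 24-gon, circumradius r=10.5 (perimeter = 2·24·10.500·sin(180°/24) = 65.79 mm); the cube at (13, 5.5) is absent (z outside [18, 24.5]); the sphere at (3.5, 15) is not intersected at this z (|z−center|=10.500 > r=9); Taking the union: the regions partially overlap (shared area 65.89 mm²), so the edge portions inside another operand are dropped and the merged outline is re-measured after clipping — boundary = 94.86 mm. Overall, the cross-section is a single solid region. Total boundary length (outer) = 94.86 mm.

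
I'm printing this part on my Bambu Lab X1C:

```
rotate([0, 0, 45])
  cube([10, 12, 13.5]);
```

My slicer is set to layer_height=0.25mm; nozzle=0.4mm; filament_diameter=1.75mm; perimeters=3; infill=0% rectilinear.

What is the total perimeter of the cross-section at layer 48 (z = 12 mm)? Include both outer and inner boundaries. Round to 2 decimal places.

44.00 mm

At z = 12 mm: the 10×12 cube contributes its full rectangle (perimeter 44.00 mm); (whole slice rotated 45° about Z — lengths, areas and connectivity unchanged). Overall, the cross-section is a single solid region. Total boundary length (outer) = 44.00 mm.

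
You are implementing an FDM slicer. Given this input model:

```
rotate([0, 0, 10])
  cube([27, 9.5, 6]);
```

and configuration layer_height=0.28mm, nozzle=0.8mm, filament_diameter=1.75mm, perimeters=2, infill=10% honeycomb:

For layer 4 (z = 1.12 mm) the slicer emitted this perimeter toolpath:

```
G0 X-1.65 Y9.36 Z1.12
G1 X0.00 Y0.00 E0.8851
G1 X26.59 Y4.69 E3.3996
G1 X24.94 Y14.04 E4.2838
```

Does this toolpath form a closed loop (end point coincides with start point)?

Start point (G0): (-1.65, 9.36). End point (last G1): the path does not return to the start — open.

no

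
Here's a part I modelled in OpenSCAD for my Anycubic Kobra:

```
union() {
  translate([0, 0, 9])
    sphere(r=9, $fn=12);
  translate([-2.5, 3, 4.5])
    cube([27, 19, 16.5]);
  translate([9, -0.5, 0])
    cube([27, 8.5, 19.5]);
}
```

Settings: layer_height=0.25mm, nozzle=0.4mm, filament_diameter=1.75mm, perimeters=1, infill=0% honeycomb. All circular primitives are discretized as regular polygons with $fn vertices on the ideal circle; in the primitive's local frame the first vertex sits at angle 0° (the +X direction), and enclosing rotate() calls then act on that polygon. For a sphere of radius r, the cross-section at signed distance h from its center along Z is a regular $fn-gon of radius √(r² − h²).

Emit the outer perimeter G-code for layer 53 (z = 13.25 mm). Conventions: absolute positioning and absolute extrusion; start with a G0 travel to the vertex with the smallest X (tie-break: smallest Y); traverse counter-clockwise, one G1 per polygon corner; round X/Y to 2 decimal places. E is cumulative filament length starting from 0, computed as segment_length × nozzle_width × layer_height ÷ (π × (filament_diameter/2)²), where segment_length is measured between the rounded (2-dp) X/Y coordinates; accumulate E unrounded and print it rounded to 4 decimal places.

G0 X-7.93 Y0.00 Z13.25
G1 X-6.87 Y-3.97 E0.1708
G1 X-3.97 Y-6.87 E0.3413
G1 X0.00 Y-7.93 E0.5122
G1 X3.97 Y-6.87 E0.6830
G1 X6.87 Y-3.97 E0.8535
G1 X7.93 Y0.00 E1.0244
G1 X7.13 Y3.00 E1.1534
G1 X9.00 Y3.00 E1.2312
G1 X9.00 Y-0.50 E1.3767
G1 X36.00 Y-0.50 E2.4992
G1 X36.00 Y8.00 E2.8526
G1 X24.50 Y8.00 E3.3307
G1 X24.50 Y22.00 E3.9128
G1 X-2.50 Y22.00 E5.0353
G1 X-2.50 Y7.26 E5.6481
G1 X-3.97 Y6.87 E5.7114
G1 X-6.87 Y3.97 E5.8819
G1 X-7.93 Y0.00 E6.0527

At z = 13.25 mm: the sphere: section is a regular 12-gon, circumradius = √(r²−h²) = √(9²−4.25²) = 7.933; the cube at (-2.5, 3) (footprint 27×19) is included at this height; the 27×8.5 cube at (9, -0.5) contributes its full rectangle; Combining (union): the regions partially overlap (shared area 113.60 mm²), so overlapping operands fuse into one piece — 1 connected region. The outline is a single polygon with 18 vertices. Extrusion per mm of travel: 0.4 × 0.25 / (π × 0.875²) = 0.041575. Accumulating E over each segment gives final E = 6.0527.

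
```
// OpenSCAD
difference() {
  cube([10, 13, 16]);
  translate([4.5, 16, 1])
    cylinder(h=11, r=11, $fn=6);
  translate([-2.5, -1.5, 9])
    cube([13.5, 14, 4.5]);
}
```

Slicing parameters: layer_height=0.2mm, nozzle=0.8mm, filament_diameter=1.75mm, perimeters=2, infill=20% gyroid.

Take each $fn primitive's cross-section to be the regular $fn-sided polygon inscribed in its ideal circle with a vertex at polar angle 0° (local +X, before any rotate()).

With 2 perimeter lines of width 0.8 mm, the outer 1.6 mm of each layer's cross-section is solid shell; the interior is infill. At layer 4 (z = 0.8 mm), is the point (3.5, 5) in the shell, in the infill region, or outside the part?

At z = 0.8 mm: the 10×13 cube contributes its full rectangle; the cylinder at (4.5, 16) does not reach this height (z outside [1, 12]); the cube at (-2.5, -1.5) is absent (z outside [9, 13.5]); Taking the first minus the rest: none of the subtracted shapes is present at this height, so the 10×13 cube is unchanged — 1 connected region. Overall, the cross-section is a single solid region. The nearest boundary edge runs (0.00, 13.00)→(0.00, 0.00); distance from the point to it = 3.50 mm. The point is inside the cross-section and 3.50 mm from the nearest boundary — more than the 1.6 mm shell width (2 × 0.8), so it's in the infill interior.

infill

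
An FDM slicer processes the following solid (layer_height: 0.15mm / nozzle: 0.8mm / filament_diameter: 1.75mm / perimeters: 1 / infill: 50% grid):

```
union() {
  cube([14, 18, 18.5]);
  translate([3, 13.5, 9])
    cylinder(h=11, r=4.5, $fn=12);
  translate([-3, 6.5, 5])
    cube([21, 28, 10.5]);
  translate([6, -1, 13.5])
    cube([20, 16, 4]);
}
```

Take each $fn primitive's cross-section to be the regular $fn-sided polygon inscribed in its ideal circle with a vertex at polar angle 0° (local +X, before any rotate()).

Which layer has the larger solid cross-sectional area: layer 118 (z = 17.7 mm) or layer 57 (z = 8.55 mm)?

Layer 118 (z = 17.7): the cube (footprint 14×18) is included at this height (area 252.00 mm²); the cylinder at (3, 13.5): section is a regular 12-gon, circumradius r=4.5 (area = (12/2)·4.500²·sin(360°/12) = 60.75 mm²); the cube at (-3, 6.5) does not reach this height (z outside [5, 15.5]); the cube at (6, -1) does not reach this height (z outside [13.5, 17.5]); Combining (union): the regions partially overlap — summed areas 312.75 mm² minus the doubly-counted overlap 54.55 mm² gives 258.20 mm² — area = 258.20 mm². So its area = 258.20 mm². Layer 57 (z = 8.55): the 14×18 cube contributes its full rectangle (area 252.00 mm²); the cylinder at (3, 13.5) does not reach this height (z outside [9, 20]); the cube at (-3, 6.5) (footprint 21×28) is included at this height (area 588.00 mm²); the cube at (6, -1) is absent (z outside [13.5, 17.5]); Combining (union): the regions partially overlap — summed areas 840.00 mm² minus the doubly-counted overlap 161.00 mm² gives 679.00 mm² — area = 679.00 mm². So its area = 679.00 mm². Layer 57 is larger (679.00 vs 258.20 mm²).

layer 57 (z = 8.55 mm)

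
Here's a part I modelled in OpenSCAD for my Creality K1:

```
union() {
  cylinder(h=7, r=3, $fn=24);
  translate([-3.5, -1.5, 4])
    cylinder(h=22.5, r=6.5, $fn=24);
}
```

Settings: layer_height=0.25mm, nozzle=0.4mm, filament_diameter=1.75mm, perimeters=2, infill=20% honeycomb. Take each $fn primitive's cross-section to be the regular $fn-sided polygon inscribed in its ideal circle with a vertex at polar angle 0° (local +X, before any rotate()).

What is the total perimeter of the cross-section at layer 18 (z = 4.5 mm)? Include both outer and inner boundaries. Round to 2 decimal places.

40.92 mm

At z = 4.5 mm: the cylinder: section is a regular 24-gon, circumradius r=3 (perimeter = 2·24·3.000·sin(180°/24) = 18.80 mm); the r=6.5 cylinder at (-3.5, -1.5) gives a regular 24-gon of circumradius 6.5 (constant along its height) (perimeter = 2·24·6.500·sin(180°/24) = 40.72 mm); Merging all regions: the regions partially overlap (shared area 27.16 mm²), so the edge portions inside another operand are dropped and the merged outline is re-measured after clipping — boundary = 40.92 mm. Overall, the cross-section is a single solid region. Total boundary length (outer) = 40.92 mm.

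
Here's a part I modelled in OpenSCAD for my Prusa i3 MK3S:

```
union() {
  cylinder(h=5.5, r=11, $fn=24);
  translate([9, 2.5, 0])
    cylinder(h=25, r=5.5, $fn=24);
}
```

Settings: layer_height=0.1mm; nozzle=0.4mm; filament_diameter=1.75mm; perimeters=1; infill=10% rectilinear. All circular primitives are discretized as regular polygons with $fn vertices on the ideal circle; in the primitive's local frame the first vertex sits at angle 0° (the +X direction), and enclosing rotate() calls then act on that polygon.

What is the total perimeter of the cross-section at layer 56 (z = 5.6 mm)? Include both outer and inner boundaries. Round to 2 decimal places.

At z = 5.6 mm: the cylinder does not reach this height (z outside [0, 5.5]); the cylinder at (9, 2.5): section is a regular 24-gon, circumradius r=5.5 (perimeter = 2·24·5.500·sin(180°/24) = 34.46 mm); Combining (union): only the r=5.5 cylinder at (9, 2.5) is present, so the union is just that shape — boundary = 34.46 mm. Overall, the cross-section is a single solid region. Total boundary length (outer) = 34.46 mm.

34.46 mm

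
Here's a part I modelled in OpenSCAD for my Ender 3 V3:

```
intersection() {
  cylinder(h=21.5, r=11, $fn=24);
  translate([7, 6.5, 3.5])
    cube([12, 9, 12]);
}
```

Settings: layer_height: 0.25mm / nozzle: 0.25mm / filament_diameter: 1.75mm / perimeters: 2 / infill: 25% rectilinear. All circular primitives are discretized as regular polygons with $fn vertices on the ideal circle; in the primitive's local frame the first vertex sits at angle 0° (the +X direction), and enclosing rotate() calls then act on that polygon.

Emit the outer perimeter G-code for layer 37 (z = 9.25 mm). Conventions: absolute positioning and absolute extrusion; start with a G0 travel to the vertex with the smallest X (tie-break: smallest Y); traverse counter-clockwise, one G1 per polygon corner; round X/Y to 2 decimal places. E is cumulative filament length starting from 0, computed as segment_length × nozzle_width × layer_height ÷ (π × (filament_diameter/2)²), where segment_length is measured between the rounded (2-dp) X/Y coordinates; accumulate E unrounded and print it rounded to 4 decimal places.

G0 X7.00 Y6.50 Z9.25
G1 X8.76 Y6.50 E0.0457
G1 X7.78 Y7.78 E0.0876
G1 X7.00 Y8.38 E0.1132
G1 X7.00 Y6.50 E0.1620

At z = 9.25 mm: the r=11 cylinder contributes a regular 24-gon of circumradius 11; the cube at (7, 6.5) (footprint 12×9) is included at this height; Taking the intersection: the 12×9 cube at (7, 6.5) partially overlaps the r=11 cylinder; clipping to the common part keeps 1.85 mm² — 1 connected region. The outline is a single polygon with 4 vertices. Extrusion per mm of travel: 0.25 × 0.25 / (π × 0.875²) = 0.025984. Accumulating E over each segment gives final E = 0.1620.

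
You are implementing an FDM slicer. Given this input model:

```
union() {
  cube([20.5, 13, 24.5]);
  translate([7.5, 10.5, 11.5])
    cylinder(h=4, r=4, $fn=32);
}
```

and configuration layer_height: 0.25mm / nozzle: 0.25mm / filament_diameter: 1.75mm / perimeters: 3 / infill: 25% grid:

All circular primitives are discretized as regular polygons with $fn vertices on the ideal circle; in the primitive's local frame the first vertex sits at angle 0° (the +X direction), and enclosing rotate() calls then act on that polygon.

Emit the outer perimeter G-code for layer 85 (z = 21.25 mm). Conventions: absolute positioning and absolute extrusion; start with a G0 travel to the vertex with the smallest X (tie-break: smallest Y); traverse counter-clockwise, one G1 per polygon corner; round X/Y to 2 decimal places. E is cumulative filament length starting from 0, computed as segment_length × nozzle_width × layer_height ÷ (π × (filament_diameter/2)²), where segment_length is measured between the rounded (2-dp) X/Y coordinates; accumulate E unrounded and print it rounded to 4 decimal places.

G0 X0.00 Y0.00 Z21.25
G1 X20.50 Y0.00 E0.5327
G1 X20.50 Y13.00 E0.8705
G1 X0.00 Y13.00 E1.4032
G1 X0.00 Y0.00 E1.7410

At z = 21.25 mm: the 20.5×13 cube contributes its full rectangle; the cylinder at (7.5, 10.5) does not reach this height (z outside [11.5, 15.5]); Merging all regions: only the 20.5×13 cube is present, so the union is just that shape — 1 connected region. The outline is a single polygon with 4 vertices. Extrusion per mm of travel: 0.25 × 0.25 / (π × 0.875²) = 0.025984. Accumulating E over each segment gives final E = 1.7410.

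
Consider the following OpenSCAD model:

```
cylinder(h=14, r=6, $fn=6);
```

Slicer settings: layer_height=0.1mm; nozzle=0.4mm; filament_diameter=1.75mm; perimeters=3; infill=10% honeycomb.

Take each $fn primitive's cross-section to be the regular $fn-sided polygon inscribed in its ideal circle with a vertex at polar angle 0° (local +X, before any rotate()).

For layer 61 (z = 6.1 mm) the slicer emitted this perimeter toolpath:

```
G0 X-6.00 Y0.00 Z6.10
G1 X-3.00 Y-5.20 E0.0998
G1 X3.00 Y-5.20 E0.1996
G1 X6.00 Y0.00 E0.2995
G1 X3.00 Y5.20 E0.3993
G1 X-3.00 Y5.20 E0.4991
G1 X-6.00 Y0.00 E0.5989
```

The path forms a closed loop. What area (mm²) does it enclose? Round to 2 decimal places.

93.60 mm²

Apply the shoelace formula to the sequence of (X, Y) vertices; enclosed area = 93.60 mm².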